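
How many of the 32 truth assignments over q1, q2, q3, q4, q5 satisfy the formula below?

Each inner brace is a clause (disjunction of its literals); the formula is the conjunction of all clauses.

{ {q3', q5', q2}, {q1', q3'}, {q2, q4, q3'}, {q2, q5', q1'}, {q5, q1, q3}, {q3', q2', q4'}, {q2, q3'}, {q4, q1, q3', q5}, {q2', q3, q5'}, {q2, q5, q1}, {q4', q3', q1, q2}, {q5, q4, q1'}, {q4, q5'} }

3

There are 2^5 = 32 truth assignments over (q1, q2, q3, q4, q5).
Split on q5. With q5 = 1, the clauses containing q5 are satisfied and q5' drops from the rest; 1 of the 2^4 = 16 assignments to the other variables satisfy what remains.
With q5 = 0, by the same count on the reduced clause set, 2 assignments work.
Total: 1 + 2 = 3.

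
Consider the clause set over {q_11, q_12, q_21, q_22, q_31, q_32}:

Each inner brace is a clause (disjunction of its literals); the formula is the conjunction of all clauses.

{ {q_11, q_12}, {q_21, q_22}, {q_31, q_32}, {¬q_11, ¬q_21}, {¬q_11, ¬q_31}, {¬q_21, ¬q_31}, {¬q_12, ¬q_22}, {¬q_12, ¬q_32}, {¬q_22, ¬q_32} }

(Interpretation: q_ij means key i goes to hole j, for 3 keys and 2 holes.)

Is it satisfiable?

Branch on q_11: set q_11 = True.
Unit clause (¬q_21) forces q_21 = False.
Unit clause (q_22) forces q_22 = True.
Unit clause (¬q_31) forces q_31 = False.
Unit clause (q_32) forces q_32 = True.
That conflicts with the unit clause (¬q_32).
So q_11 must be the other value — set q_11 = False.
Unit clause (q_12) forces q_12 = True.
Unit clause (¬q_22) forces q_22 = False.
Unit clause (q_21) forces q_21 = True.
Unit clause (¬q_31) forces q_31 = False.
Unit clause (q_32) forces q_32 = True.
That conflicts with the unit clause (¬q_32).
Both values of q_11 lead to a conflict.
No assignment satisfies every clause.

No, unsatisfiable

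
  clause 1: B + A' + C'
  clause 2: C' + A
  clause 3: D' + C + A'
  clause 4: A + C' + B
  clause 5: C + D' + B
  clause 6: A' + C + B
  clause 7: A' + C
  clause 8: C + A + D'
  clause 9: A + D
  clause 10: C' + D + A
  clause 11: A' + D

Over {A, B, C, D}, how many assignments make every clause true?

1

There are 2^4 = 16 truth assignments over (A, B, C, D).
Check each against the 11 clauses (columns in the order A, B, C, D):
  F F F F  ✗ fails (A + D)
  F F F T  ✗ fails (C + D' + B)
  F F T F  ✗ fails (C' + A)
  F F T T  ✗ fails (C' + A)
  F T F F  ✗ fails (A + D)
  F T F T  ✗ fails (C + A + D')
  F T T F  ✗ fails (C' + A)
  F T T T  ✗ fails (C' + A)
  T F F F  ✗ fails (A' + C + B)
  T F F T  ✗ fails (D' + C + A')
  T F T F  ✗ fails (B + A' + C')
  T F T T  ✗ fails (B + A' + C')
  T T F F  ✗ fails (A' + C)
  T T F T  ✗ fails (D' + C + A')
  T T T F  ✗ fails (A' + D)
  T T T T  ✓ satisfies all
1 of the 16 rows is a model.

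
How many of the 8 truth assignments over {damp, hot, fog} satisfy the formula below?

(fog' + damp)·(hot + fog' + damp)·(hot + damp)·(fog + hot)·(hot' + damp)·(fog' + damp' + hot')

There are 2^3 = 8 truth assignments over (damp, hot, fog).
Check each against the 6 clauses (columns in the order damp, hot, fog):
  F F F  ✗ fails (hot + damp)
  F F T  ✗ fails (fog' + damp)
  F T F  ✗ fails (hot' + damp)
  F T T  ✗ fails (fog' + damp)
  T F F  ✗ fails (fog + hot)
  T F T  ✓ satisfies all
  T T F  ✓ satisfies all
  T T T  ✗ fails (fog' + damp' + hot')
2 of the 8 rows are models.

2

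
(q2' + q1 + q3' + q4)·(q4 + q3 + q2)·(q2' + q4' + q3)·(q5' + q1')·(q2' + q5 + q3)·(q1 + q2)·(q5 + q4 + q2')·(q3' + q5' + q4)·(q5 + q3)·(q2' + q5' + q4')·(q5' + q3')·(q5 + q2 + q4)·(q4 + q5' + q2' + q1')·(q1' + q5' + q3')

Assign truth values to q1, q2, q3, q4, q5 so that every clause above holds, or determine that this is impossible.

q1: 1,  q2: 0,  q3: 1,  q4: 1,  q5: 0

Try q5 = 0.
The clause (q3) is unit, so q3 = 1.
Try q1 = 1.
Try q4 = 1.
Every clause is now satisfied; q2 is unconstrained.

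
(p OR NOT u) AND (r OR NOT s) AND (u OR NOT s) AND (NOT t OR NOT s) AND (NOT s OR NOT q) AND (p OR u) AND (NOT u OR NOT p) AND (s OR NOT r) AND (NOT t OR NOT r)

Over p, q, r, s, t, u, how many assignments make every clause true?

4

There are 2^6 = 64 truth assignments over (p, q, r, s, t, u).
Split on r. With r = true, the clauses containing r are satisfied and NOT r drops from the rest; 0 of the 2^5 = 32 assignments to the other variables satisfy what remains.
With r = false, by the same count on the reduced clause set, 4 assignments work.
(One model: p=T, q=F, r=F, s=F, t=F, u=F.)
Total: 0 + 4 = 4.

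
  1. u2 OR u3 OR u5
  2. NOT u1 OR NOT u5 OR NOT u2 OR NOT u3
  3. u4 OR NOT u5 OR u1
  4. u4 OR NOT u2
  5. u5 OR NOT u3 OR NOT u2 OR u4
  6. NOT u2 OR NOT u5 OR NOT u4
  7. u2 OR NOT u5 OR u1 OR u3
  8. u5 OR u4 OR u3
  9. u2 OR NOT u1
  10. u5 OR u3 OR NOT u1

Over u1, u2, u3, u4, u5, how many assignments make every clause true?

6

There are 2^5 = 32 truth assignments over (u1, u2, u3, u4, u5).
Split on u5. With u5 = true, the clauses containing u5 are satisfied and NOT u5 drops from the rest; 1 of the 2^4 = 16 assignments to the other variables satisfy what remains.
With u5 = false, by the same count on the reduced clause set, 5 assignments work.
Total: 1 + 5 = 6.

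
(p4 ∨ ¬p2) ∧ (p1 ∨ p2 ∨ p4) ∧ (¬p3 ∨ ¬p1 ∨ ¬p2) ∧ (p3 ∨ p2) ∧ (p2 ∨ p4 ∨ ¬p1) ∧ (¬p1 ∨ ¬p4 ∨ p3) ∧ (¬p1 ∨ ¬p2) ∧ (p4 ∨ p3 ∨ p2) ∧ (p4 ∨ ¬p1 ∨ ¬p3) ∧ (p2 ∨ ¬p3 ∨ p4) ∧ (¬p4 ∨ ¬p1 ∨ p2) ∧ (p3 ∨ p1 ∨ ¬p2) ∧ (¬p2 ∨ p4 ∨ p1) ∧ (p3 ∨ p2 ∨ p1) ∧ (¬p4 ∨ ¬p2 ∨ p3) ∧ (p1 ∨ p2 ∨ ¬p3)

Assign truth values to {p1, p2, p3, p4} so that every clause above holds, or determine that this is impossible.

Suppose p4 = True.
Suppose p3 = True.
Suppose p1 = False.
The clause (p2) is unit, so p2 = True.
This assignment satisfies each clause.

p1 ↦ False; p2 ↦ True; p3 ↦ True; p4 ↦ True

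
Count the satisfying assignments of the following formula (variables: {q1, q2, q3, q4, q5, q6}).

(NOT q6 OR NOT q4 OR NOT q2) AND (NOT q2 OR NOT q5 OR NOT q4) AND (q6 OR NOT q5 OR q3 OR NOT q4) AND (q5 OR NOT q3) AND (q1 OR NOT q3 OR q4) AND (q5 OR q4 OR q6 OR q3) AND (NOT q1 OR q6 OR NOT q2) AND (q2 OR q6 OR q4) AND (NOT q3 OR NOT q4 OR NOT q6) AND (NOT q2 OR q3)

14

There are 2^6 = 64 truth assignments over (q1, q2, q3, q4, q5, q6).
Split on q1. With q1 = true, the clauses containing q1 are satisfied and NOT q1 drops from the rest; 8 of the 2^5 = 32 assignments to the other variables satisfy what remains.
With q1 = false, by the same count on the reduced clause set, 6 assignments work.
(One model: q1=F, q2=F, q3=F, q4=F, q5=F, q6=T.)
Total: 8 + 6 = 14.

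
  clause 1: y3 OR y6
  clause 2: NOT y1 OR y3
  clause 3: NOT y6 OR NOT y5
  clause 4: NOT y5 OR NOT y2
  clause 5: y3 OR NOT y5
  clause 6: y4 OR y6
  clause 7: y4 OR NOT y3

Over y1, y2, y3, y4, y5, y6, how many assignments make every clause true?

14

There are 2^6 = 64 truth assignments over (y1, y2, y3, y4, y5, y6).
Split on y3. With y3 = true, the clauses containing y3 are satisfied and NOT y3 drops from the rest; 10 of the 2^5 = 32 assignments to the other variables satisfy what remains.
With y3 = false, by the same count on the reduced clause set, 4 assignments work.
(One model: y1=F, y2=F, y3=F, y4=F, y5=F, y6=T.)
Total: 10 + 4 = 14.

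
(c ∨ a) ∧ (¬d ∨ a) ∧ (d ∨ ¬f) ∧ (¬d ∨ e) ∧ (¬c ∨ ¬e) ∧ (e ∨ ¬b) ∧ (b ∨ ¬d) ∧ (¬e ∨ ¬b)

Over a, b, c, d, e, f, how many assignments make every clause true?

There are 2^6 = 64 truth assignments over (a, b, c, d, e, f).
Split on c. With c = True, the clauses containing c are satisfied and ¬c drops from the rest; 2 of the 2^5 = 32 assignments to the other variables satisfy what remains.
With c = False, by the same count on the reduced clause set, 2 assignments work.
Total: 2 + 2 = 4.

4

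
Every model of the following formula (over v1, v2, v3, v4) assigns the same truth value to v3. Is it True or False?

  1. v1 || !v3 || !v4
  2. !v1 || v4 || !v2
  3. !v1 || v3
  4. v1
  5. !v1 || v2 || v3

True

Suppose v3 = false.
Unit clause (!v1) forces v1 = false.
Now (v1) is unsatisfied and unit — conflict.
So every satisfying assignment has v3 = True.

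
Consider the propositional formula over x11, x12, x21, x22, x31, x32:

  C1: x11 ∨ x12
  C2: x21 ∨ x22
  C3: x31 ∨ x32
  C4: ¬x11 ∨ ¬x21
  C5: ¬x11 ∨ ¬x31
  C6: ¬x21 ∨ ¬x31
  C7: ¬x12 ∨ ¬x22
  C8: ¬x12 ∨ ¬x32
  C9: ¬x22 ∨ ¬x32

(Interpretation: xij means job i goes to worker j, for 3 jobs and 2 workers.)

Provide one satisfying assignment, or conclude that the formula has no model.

UNSATISFIABLE

Suppose x11 = True.
From the singleton clause (¬x21), x21 = False.
From the singleton clause (x22), x22 = True.
From the singleton clause (¬x31), x31 = False.
From the singleton clause (x32), x32 = True.
Now (¬x32) is unsatisfied and unit — conflict.
Undo x11 and try x11 = False.
From the singleton clause (x12), x12 = True.
From the singleton clause (¬x22), x22 = False.
From the singleton clause (x21), x21 = True.
From the singleton clause (¬x31), x31 = False.
From the singleton clause (x32), x32 = True.
Now (¬x32) is unsatisfied and unit — conflict.
Either choice for x11 ends in contradiction.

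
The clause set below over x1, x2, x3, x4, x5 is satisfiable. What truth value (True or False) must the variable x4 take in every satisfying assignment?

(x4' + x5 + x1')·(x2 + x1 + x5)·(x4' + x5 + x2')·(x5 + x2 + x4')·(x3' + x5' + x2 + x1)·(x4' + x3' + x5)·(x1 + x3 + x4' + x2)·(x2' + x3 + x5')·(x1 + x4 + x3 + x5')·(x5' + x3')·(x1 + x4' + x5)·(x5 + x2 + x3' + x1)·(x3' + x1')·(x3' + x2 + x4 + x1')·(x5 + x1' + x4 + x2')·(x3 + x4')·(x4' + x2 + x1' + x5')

Suppose x4 = 1.
From the singleton clause (x3), x3 = 1.
From the singleton clause (x5), x5 = 1.
But (x5') is also a unit clause — contradiction.
So every satisfying assignment has x4 = False.

False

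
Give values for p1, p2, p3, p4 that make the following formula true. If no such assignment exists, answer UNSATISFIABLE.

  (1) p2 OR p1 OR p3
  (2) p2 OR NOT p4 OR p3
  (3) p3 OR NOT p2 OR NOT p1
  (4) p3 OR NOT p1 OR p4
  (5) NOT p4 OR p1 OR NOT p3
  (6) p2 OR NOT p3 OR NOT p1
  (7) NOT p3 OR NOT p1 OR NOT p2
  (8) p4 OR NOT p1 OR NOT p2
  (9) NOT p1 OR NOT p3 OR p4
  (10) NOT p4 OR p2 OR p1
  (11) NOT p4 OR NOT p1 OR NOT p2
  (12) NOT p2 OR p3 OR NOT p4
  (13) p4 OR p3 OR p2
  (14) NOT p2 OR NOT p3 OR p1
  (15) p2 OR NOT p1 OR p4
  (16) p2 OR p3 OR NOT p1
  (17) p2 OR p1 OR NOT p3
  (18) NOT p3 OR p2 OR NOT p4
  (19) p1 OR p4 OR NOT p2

UNSATISFIABLE

Case p2 = true:
Case p3 = true:
The clause (NOT p1) is unit, so p1 = false.
But (p1) is also a unit clause — contradiction.
That branch fails; take p3 = false instead.
The clause (NOT p1) is unit, so p1 = false.
The clause (NOT p4) is unit, so p4 = false.
But (p4) is also a unit clause — contradiction.
Neither p3 = true nor p3 = false works.
That branch fails; take p2 = false instead.
Case p1 = true:
The clause (NOT p3) is unit, so p3 = false.
But (p3) is also a unit clause — contradiction.
That branch fails; take p1 = false instead.
The clause (p3) is unit, so p3 = true.
But (NOT p3) is also a unit clause — contradiction.
Neither p1 = true nor p1 = false works.
Neither p2 = true nor p2 = false works.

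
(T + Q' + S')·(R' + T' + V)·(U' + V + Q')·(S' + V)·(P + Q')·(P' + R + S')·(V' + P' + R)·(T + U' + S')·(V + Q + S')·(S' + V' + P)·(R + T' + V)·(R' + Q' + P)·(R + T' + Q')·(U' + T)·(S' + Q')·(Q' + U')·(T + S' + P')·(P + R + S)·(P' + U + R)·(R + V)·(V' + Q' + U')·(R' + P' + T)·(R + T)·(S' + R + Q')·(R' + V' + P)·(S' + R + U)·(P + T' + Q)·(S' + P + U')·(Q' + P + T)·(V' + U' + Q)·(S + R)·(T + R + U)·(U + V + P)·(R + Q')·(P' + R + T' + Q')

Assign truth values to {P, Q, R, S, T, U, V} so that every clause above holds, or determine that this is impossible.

P ↦ 1, Q ↦ 0, R ↦ 1, S ↦ 1, T ↦ 1, U ↦ 0, V ↦ 1

Try S = 1.
Unit clause (V) forces V = 1.
Unit clause (P) forces P = 1.
Unit clause (R) forces R = 1.
Unit clause (Q') forces Q = 0.
Unit clause (T) forces T = 1.
Unit clause (U') forces U = 0.
This assignment satisfies each clause.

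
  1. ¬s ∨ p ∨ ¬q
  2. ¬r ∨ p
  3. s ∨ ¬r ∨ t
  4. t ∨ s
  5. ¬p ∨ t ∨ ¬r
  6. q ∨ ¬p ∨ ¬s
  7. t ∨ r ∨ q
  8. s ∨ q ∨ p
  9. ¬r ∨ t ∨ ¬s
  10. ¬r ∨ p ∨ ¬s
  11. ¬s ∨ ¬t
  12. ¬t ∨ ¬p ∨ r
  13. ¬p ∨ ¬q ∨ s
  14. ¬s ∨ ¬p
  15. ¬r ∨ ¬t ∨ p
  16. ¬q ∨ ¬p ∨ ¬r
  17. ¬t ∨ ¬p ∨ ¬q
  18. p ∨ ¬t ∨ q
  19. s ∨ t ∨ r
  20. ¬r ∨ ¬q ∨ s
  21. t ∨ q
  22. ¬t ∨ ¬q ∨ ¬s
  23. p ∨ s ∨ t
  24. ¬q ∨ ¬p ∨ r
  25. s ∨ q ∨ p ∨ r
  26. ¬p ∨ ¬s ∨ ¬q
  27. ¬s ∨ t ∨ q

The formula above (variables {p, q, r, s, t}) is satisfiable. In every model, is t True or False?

True

Suppose t = False.
The clause (s) is unit, so s = True.
The clause (¬r) is unit, so r = False.
The clause (q) is unit, so q = True.
The clause (p) is unit, so p = True.
That conflicts with the unit clause (¬p).
So every satisfying assignment has t = True.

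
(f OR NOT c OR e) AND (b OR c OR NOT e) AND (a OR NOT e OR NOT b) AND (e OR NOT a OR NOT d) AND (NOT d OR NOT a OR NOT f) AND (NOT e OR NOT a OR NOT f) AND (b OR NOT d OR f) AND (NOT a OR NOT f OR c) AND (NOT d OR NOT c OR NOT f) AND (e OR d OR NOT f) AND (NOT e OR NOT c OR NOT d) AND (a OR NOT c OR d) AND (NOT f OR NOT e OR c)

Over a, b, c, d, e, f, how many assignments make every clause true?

11

There are 2^6 = 64 truth assignments over (a, b, c, d, e, f).
Split on b. With b = true, the clauses containing b are satisfied and NOT b drops from the rest; 7 of the 2^5 = 32 assignments to the other variables satisfy what remains.
With b = false, by the same count on the reduced clause set, 4 assignments work.
Total: 7 + 4 = 11.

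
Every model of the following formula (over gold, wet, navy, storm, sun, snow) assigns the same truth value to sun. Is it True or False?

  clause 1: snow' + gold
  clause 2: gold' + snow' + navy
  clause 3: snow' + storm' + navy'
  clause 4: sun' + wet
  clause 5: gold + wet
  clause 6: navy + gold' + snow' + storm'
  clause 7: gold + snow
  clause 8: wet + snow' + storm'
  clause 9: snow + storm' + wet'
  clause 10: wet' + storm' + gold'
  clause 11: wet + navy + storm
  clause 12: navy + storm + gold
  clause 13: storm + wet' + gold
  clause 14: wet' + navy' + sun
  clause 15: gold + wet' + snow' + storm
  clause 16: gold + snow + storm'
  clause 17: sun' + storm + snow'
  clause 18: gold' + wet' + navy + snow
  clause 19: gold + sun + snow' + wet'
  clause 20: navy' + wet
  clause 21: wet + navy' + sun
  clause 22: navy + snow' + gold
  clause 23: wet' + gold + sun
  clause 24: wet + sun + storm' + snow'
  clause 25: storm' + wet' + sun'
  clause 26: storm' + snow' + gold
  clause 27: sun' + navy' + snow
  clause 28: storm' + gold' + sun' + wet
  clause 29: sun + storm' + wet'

Suppose sun = 1.
The clause (wet) is unit, so wet = 1.
The clause (storm') is unit, so storm = 0.
The clause (gold) is unit, so gold = 1.
The clause (snow') is unit, so snow = 0.
The clause (navy) is unit, so navy = 1.
But (navy') is also a unit clause — contradiction.
So every satisfying assignment has sun = False.

False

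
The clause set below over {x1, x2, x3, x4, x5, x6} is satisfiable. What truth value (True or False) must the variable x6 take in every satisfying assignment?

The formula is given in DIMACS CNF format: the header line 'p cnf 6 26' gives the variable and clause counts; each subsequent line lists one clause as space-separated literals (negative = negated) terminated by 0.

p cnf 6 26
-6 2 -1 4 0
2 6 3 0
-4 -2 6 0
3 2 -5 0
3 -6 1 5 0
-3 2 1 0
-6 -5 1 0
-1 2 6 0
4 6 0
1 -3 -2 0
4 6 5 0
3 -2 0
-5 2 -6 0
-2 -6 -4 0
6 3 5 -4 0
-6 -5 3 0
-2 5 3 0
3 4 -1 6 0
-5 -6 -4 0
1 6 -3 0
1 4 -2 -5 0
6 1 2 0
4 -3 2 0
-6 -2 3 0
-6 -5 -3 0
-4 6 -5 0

Suppose x6 = False.
Unit clause (x4) forces x4 = True.
Unit clause (¬x2) forces x2 = False.
Unit clause (x3) forces x3 = True.
Unit clause (x1) forces x1 = True.
But (¬x1) is also a unit clause — contradiction.
So every satisfying assignment has x6 = True.

True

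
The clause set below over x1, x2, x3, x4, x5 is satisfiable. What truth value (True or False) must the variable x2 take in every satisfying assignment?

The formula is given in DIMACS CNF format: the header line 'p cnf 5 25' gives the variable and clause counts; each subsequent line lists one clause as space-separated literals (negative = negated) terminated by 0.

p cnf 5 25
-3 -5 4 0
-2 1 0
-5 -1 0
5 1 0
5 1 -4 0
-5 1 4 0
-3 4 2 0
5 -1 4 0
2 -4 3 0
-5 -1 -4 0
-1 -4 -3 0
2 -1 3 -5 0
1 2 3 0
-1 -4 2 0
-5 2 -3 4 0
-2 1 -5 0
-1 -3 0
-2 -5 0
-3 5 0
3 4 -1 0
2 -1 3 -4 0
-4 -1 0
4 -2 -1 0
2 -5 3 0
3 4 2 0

Suppose x2 = True.
From the singleton clause (x1), x1 = True.
From the singleton clause (¬x5), x5 = False.
From the singleton clause (x4), x4 = True.
Now (¬x4) is unsatisfied and unit — conflict.
So every satisfying assignment has x2 = False.

False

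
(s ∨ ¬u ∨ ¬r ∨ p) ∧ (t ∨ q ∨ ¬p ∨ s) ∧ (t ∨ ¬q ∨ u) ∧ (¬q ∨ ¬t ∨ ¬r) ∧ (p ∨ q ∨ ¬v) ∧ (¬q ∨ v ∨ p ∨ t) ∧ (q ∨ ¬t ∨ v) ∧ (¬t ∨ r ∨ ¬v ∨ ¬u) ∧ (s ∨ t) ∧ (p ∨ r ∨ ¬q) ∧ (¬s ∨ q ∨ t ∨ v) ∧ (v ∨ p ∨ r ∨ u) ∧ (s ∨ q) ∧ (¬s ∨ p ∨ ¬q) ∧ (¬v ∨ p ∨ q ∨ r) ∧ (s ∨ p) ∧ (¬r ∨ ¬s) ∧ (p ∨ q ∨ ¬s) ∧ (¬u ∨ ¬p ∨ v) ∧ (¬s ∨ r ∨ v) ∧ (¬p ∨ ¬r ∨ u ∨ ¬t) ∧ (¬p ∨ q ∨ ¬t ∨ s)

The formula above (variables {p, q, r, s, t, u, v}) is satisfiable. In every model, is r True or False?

False

Suppose r = True.
Unit clause (¬s) forces s = False.
Unit clause (t) forces t = True.
Unit clause (¬q) forces q = False.
That conflicts with the unit clause (q).
So every satisfying assignment has r = False.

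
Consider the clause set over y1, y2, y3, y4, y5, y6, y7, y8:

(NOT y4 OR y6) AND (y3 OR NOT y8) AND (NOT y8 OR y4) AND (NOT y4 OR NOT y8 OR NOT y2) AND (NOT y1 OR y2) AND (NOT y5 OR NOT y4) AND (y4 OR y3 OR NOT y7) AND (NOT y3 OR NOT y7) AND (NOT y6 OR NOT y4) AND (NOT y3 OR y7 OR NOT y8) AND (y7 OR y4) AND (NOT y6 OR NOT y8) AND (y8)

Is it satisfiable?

No

From the singleton clause (y8), y8 = true.
From the singleton clause (y3), y3 = true.
From the singleton clause (y4), y4 = true.
From the singleton clause (y6), y6 = true.
That conflicts with the unit clause (NOT y6).
No assignment satisfies every clause.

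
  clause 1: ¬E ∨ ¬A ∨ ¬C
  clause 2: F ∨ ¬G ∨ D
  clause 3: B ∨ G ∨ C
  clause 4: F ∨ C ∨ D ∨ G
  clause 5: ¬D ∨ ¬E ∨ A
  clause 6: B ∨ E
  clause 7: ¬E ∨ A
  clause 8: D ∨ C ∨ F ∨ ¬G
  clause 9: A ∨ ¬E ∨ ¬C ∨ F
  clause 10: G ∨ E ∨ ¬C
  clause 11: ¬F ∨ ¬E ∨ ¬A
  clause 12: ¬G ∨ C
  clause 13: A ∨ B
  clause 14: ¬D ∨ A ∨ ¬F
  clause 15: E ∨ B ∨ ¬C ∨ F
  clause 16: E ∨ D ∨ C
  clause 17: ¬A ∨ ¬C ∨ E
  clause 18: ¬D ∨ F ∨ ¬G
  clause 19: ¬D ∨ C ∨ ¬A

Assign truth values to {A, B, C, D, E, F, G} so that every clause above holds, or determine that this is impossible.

A: False; B: True; C: True; D: False; E: False; F: True; G: True

Case B = True:
Case E = False:
Case G = True:
(C) alone gives C = True.
(¬A) alone gives A = False.
Case F = True:
(¬D) alone gives D = False.
This assignment satisfies each clause.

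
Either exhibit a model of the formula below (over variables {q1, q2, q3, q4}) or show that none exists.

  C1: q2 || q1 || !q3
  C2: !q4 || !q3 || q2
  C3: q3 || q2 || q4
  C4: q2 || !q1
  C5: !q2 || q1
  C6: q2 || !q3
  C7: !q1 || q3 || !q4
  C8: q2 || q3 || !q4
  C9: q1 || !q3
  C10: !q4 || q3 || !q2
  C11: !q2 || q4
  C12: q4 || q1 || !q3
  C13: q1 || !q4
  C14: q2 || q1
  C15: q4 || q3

Suppose q2 = true.
From the singleton clause (q1), q1 = true.
From the singleton clause (q4), q4 = true.
From the singleton clause (q3), q3 = true.
Every clause now holds.

q1 ↦ true, q2 ↦ true, q3 ↦ true, q4 ↦ true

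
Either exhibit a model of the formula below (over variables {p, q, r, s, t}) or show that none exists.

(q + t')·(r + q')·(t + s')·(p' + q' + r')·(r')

(r') alone gives r = 0.
(q') alone gives q = 0.
(t') alone gives t = 0.
(s') alone gives s = 0.
Every clause is now satisfied; p is unconstrained.

p=1; q=0; r=0; s=0; t=0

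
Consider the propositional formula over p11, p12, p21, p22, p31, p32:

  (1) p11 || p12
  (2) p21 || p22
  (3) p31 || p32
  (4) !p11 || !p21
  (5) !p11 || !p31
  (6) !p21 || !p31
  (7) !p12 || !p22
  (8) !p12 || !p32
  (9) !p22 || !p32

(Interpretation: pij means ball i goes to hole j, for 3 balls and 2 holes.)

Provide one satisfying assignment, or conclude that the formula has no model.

UNSATISFIABLE

Case p11 = true:
Unit clause (!p21) forces p21 = false.
Unit clause (p22) forces p22 = true.
Unit clause (!p31) forces p31 = false.
Unit clause (p32) forces p32 = true.
Now (!p32) is unsatisfied and unit — conflict.
Undo p11 and try p11 = false.
Unit clause (p12) forces p12 = true.
Unit clause (!p22) forces p22 = false.
Unit clause (p21) forces p21 = true.
Unit clause (!p31) forces p31 = false.
Unit clause (p32) forces p32 = true.
Now (!p32) is unsatisfied and unit — conflict.
Both values of p11 lead to a conflict.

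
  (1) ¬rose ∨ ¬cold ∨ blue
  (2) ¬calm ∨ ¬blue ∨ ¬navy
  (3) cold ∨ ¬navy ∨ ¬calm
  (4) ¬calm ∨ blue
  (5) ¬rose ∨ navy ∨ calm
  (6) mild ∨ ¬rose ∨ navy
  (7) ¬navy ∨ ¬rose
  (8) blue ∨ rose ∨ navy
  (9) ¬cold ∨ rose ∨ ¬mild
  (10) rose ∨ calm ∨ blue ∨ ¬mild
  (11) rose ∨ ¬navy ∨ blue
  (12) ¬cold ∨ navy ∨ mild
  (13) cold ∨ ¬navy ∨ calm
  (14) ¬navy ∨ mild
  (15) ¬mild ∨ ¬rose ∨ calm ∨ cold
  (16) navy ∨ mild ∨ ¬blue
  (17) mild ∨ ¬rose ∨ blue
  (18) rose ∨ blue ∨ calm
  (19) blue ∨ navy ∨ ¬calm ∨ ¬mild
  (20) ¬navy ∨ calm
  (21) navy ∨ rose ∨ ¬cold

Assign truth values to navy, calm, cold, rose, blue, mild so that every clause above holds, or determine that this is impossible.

Case calm = True:
From the singleton clause (blue), blue = True.
From the singleton clause (¬navy), navy = False.
From the singleton clause (mild), mild = True.
Case cold = True:
From the singleton clause (rose), rose = True.
Every clause now holds.

navy=False, calm=True, cold=True, rose=True, blue=True, mild=True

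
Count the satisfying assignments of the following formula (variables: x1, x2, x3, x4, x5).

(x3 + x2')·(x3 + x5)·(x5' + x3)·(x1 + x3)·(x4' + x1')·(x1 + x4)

8

There are 2^5 = 32 truth assignments over (x1, x2, x3, x4, x5).
Split on x5. With x5 = 1, the clauses containing x5 are satisfied and x5' drops from the rest; 4 of the 2^4 = 16 assignments to the other variables satisfy what remains.
With x5 = 0, by the same count on the reduced clause set, 4 assignments work.
(One model: x1=F, x2=F, x3=T, x4=T, x5=F.)
Total: 4 + 4 = 8.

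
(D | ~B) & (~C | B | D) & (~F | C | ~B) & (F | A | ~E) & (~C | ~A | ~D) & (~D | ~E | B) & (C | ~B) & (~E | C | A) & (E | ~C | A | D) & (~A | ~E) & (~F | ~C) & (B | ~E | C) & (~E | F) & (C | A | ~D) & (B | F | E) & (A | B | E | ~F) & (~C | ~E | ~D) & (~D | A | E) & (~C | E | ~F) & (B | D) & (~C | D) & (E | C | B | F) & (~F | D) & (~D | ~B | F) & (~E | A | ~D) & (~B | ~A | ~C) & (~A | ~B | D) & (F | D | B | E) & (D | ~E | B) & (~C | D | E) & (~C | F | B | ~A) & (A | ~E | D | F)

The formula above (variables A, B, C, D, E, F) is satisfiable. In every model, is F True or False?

Suppose F = 0.
Unit clause (~E) forces E = 0.
Unit clause (B) forces B = 1.
Unit clause (D) forces D = 1.
That conflicts with the unit clause (~D).
So every satisfying assignment has F = True.

True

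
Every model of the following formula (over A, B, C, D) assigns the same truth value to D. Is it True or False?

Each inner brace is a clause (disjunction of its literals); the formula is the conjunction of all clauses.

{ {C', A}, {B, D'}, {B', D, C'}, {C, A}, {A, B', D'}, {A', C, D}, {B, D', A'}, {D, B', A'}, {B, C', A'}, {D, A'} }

Suppose D = 0.
From the singleton clause (A'), A = 0.
From the singleton clause (C'), C = 0.
Now (C) is unsatisfied and unit — conflict.
So every satisfying assignment has D = True.

True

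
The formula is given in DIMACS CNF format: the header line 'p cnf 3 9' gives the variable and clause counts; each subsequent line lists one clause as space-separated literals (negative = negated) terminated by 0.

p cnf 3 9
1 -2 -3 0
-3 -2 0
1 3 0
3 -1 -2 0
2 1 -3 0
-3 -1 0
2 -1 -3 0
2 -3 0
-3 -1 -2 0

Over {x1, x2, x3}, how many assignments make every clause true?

There are 2^3 = 8 truth assignments over (x1, x2, x3).
Check each against the 9 clauses (columns in the order x1, x2, x3):
  F F F  ✗ fails (x1 ∨ x3)
  F F T  ✗ fails (x2 ∨ x1 ∨ ¬x3)
  F T F  ✗ fails (x1 ∨ x3)
  F T T  ✗ fails (x1 ∨ ¬x2 ∨ ¬x3)
  T F F  ✓ satisfies all
  T F T  ✗ fails (¬x3 ∨ ¬x1)
  T T F  ✗ fails (x3 ∨ ¬x1 ∨ ¬x2)
  T T T  ✗ fails (¬x3 ∨ ¬x2)
1 of the 8 rows is a model.

1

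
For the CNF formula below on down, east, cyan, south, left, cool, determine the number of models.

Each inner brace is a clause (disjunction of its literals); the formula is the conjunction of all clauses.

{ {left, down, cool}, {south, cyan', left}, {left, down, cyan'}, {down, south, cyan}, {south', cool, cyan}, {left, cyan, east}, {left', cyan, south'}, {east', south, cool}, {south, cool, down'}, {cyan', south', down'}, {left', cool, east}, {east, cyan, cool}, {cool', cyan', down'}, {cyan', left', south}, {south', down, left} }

There are 2^6 = 64 truth assignments over (down, east, cyan, south, left, cool).
Split on cool. With cool = 1, the clauses containing cool are satisfied and cool' drops from the rest; 6 of the 2^5 = 32 assignments to the other variables satisfy what remains.
With cool = 0, by the same count on the reduced clause set, 1 assignment works.
(One model: down=F, east=F, cyan=T, south=T, left=T, cool=T.)
Total: 6 + 1 = 7.

7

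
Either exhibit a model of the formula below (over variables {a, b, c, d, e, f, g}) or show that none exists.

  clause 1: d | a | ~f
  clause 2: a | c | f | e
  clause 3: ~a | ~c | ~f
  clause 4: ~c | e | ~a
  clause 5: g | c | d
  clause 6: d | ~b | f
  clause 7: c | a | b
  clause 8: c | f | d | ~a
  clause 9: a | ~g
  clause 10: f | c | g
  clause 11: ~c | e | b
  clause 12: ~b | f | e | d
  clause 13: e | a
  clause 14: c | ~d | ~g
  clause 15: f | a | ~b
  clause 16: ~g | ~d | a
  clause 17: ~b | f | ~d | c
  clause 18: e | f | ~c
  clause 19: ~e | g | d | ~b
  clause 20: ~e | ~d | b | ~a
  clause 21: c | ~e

Try a = 0.
From the singleton clause (~g), g = 0.
From the singleton clause (e), e = 1.
From the singleton clause (c), c = 1.
Try d = 1.
Try f = 0.
From the singleton clause (~b), b = 0.
All clauses are satisfied.

a=0, b=0, c=1, d=1, e=1, f=0, g=0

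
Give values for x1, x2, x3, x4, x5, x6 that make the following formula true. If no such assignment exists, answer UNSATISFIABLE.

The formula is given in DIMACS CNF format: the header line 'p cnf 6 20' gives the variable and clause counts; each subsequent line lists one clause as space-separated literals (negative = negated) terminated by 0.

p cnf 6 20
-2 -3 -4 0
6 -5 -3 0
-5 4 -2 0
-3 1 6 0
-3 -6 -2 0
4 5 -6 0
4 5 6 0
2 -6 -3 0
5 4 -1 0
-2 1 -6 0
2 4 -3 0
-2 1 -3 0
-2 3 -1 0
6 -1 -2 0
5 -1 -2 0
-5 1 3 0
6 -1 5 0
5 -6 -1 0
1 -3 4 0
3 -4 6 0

x1 ↦ True,  x2 ↦ False,  x3 ↦ False,  x4 ↦ False,  x5 ↦ True,  x6 ↦ True

Try x2 = False.
Try x6 = True.
Unit clause (¬x3) forces x3 = False.
Try x4 = False.
Unit clause (x5) forces x5 = True.
Unit clause (x1) forces x1 = True.
All clauses are satisfied.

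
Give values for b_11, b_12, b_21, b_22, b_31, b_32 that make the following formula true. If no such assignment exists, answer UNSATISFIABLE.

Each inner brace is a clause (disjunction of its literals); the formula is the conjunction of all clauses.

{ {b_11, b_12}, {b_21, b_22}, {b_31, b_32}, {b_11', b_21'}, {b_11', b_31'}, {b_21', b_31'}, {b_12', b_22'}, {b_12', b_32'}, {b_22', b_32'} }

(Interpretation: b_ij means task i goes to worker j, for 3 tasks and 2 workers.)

Suppose b_11 = 1.
Unit clause (b_21') forces b_21 = 0.
Unit clause (b_22) forces b_22 = 1.
Unit clause (b_31') forces b_31 = 0.
Unit clause (b_32) forces b_32 = 1.
Now (b_32') is unsatisfied and unit — conflict.
So b_11 must be the other value — set b_11 = 0.
Unit clause (b_12) forces b_12 = 1.
Unit clause (b_22') forces b_22 = 0.
Unit clause (b_21) forces b_21 = 1.
Unit clause (b_31') forces b_31 = 0.
Unit clause (b_32) forces b_32 = 1.
Now (b_32') is unsatisfied and unit — conflict.
Either choice for b_11 ends in contradiction.

UNSATISFIABLE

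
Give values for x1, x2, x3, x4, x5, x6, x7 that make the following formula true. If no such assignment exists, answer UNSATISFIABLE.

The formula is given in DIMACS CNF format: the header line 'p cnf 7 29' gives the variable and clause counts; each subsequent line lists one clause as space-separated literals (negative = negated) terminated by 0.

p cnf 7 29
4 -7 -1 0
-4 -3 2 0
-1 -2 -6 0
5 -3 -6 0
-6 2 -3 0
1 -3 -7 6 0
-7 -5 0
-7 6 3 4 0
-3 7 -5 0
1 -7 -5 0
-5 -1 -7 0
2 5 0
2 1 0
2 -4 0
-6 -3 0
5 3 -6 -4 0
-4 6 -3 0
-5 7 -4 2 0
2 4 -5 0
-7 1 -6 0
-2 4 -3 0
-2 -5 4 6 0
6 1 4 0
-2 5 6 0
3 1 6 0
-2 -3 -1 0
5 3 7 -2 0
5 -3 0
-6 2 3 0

x1 ↦ False, x2 ↦ True, x3 ↦ False, x4 ↦ False, x5 ↦ True, x6 ↦ True, x7 ↦ False

Try x7 = False.
Try x3 = False.
Try x2 = True.
From the singleton clause (x5), x5 = True.
Try x1 = False.
From the singleton clause (x6), x6 = True.
Every clause is now satisfied; x4 is unconstrained.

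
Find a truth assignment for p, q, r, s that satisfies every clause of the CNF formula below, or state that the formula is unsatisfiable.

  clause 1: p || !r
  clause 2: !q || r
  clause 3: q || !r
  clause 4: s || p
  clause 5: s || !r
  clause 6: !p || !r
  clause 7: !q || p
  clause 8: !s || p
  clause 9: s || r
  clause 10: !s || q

UNSATISFIABLE

Case p = true:
Unit clause (!r) forces r = false.
Unit clause (!q) forces q = false.
Unit clause (s) forces s = true.
Now (!s) is unsatisfied and unit — conflict.
That branch fails; take p = false instead.
Unit clause (!r) forces r = false.
Unit clause (!q) forces q = false.
Unit clause (s) forces s = true.
Now (!s) is unsatisfied and unit — conflict.
Both values of p lead to a conflict.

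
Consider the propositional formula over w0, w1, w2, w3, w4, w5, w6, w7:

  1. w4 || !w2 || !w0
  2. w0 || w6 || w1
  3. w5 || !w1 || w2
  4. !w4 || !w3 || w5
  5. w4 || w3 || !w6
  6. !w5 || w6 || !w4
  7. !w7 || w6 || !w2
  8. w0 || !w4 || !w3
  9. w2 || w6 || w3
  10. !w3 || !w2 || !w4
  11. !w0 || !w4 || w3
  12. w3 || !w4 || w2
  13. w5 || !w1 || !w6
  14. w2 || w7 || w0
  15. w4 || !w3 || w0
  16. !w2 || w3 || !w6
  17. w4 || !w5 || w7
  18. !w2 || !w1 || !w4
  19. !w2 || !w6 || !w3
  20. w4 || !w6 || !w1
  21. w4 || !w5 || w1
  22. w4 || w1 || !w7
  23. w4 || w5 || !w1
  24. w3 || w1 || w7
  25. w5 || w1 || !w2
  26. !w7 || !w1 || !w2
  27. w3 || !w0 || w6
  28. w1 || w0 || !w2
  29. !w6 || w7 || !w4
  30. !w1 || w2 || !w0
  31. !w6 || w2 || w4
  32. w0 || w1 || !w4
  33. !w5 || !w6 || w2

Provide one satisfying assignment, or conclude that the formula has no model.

w0 ↦ true, w1 ↦ false, w2 ↦ false, w3 ↦ true, w4 ↦ false, w5 ↦ false, w6 ↦ false, w7 ↦ false

Suppose w4 = false.
Suppose w2 = false.
The clause (!w6) is unit, so w6 = false.
The clause (w3) is unit, so w3 = true.
The clause (w0) is unit, so w0 = true.
The clause (!w1) is unit, so w1 = false.
The clause (!w5) is unit, so w5 = false.
The clause (!w7) is unit, so w7 = false.
All clauses are satisfied.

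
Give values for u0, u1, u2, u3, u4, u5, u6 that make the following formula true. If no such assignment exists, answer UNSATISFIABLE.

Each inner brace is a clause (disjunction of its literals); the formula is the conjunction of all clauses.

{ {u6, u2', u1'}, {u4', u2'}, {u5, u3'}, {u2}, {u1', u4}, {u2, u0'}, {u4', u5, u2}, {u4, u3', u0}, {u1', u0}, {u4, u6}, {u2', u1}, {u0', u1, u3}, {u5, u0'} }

From the singleton clause (u2), u2 = 1.
From the singleton clause (u4'), u4 = 0.
From the singleton clause (u1'), u1 = 0.
Now (u1) is unsatisfied and unit — conflict.

UNSATISFIABLE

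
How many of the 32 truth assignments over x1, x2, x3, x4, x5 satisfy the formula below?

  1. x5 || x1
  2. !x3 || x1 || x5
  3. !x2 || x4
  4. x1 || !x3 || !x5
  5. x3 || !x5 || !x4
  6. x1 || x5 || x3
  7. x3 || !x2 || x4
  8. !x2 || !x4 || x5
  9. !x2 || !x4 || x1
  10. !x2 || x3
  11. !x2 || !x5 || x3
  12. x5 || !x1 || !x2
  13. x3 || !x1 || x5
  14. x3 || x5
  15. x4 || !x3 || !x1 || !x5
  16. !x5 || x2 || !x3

5

There are 2^5 = 32 truth assignments over (x1, x2, x3, x4, x5).
Split on x4. With x4 = true, the clauses containing x4 are satisfied and !x4 drops from the rest; 2 of the 2^4 = 16 assignments to the other variables satisfy what remains.
With x4 = false, by the same count on the reduced clause set, 3 assignments work.
(One model: x1=F, x2=F, x3=F, x4=F, x5=T.)
Total: 2 + 3 = 5.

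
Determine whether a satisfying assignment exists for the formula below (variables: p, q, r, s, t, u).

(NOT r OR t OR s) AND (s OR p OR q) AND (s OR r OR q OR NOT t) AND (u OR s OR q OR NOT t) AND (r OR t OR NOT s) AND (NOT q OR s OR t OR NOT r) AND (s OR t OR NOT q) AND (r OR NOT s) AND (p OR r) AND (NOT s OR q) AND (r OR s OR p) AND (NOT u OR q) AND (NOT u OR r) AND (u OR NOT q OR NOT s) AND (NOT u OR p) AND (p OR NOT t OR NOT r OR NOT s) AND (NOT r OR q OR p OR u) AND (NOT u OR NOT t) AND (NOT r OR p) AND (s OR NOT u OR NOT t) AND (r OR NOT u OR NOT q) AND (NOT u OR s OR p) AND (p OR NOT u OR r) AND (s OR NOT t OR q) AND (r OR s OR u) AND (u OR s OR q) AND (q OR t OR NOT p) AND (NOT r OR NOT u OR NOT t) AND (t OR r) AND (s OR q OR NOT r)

Yes

Suppose r = true.
From the singleton clause (p), p = true.
Suppose t = true.
From the singleton clause (NOT u), u = false.
Suppose s = false.
From the singleton clause (q), q = true.
Every clause now holds.
A satisfying assignment: p ↦ true,  q ↦ true,  r ↦ true,  s ↦ false,  t ↦ true,  u ↦ false.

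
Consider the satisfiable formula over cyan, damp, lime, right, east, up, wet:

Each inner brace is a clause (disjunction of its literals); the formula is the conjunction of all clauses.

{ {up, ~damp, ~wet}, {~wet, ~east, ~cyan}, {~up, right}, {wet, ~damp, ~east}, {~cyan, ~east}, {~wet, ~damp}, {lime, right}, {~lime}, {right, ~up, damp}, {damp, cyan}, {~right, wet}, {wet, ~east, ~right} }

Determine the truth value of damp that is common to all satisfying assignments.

False

Suppose damp = 1.
The clause (~wet) is unit, so wet = 0.
The clause (~east) is unit, so east = 0.
The clause (~lime) is unit, so lime = 0.
The clause (right) is unit, so right = 1.
Now (~right) is unsatisfied and unit — conflict.
So every satisfying assignment has damp = False.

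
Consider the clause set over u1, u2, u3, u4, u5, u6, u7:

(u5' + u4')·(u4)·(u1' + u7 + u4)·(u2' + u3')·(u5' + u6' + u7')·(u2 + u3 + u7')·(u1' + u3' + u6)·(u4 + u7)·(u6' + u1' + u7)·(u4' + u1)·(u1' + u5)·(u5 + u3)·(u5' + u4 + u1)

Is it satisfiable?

Unsatisfiable

(u4) alone gives u4 = 1.
(u5') alone gives u5 = 0.
(u1) alone gives u1 = 1.
Now (u1') is unsatisfied and unit — conflict.
No assignment satisfies every clause.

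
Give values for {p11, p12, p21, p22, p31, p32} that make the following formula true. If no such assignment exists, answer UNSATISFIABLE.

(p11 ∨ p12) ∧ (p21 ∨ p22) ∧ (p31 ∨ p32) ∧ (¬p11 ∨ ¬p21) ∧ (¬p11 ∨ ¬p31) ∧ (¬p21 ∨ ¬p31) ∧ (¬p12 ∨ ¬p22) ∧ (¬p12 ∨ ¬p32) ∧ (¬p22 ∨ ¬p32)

Branch on p11: set p11 = True.
The clause (¬p21) is unit, so p21 = False.
The clause (p22) is unit, so p22 = True.
The clause (¬p31) is unit, so p31 = False.
The clause (p32) is unit, so p32 = True.
But (¬p32) is also a unit clause — contradiction.
Backtrack on p11: now try p11 = False.
The clause (p12) is unit, so p12 = True.
The clause (¬p22) is unit, so p22 = False.
The clause (p21) is unit, so p21 = True.
The clause (¬p31) is unit, so p31 = False.
The clause (p32) is unit, so p32 = True.
But (¬p32) is also a unit clause — contradiction.
Both values of p11 lead to a conflict.

UNSATISFIABLE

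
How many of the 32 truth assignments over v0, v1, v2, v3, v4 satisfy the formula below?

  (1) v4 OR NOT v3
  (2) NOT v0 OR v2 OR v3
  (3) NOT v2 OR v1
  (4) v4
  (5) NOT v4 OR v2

There are 2^5 = 32 truth assignments over (v0, v1, v2, v3, v4).
Split on v0. With v0 = true, the clauses containing v0 are satisfied and NOT v0 drops from the rest; 2 of the 2^4 = 16 assignments to the other variables satisfy what remains.
With v0 = false, by the same count on the reduced clause set, 2 assignments work.
(One model: v0=F, v1=T, v2=T, v3=F, v4=T.)
Total: 2 + 2 = 4.

4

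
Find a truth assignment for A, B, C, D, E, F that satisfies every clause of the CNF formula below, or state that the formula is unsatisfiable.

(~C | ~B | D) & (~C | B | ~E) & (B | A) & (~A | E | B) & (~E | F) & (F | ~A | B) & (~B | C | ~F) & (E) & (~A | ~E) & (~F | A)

UNSATISFIABLE

From the singleton clause (E), E = 1.
From the singleton clause (F), F = 1.
From the singleton clause (~A), A = 0.
That conflicts with the unit clause (A).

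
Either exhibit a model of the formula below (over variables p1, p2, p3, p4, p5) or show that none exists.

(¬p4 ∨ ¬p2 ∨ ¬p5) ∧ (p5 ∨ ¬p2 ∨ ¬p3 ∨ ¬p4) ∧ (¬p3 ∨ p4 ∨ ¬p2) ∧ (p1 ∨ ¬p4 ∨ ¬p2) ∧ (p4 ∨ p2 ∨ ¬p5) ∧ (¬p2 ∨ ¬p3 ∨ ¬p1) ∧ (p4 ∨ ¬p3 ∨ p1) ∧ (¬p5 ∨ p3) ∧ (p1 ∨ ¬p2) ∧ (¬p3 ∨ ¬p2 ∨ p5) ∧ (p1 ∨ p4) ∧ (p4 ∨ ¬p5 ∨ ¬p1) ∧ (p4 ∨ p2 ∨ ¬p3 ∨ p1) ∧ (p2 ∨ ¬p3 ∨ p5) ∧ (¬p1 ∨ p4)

Branch on p5: set p5 = False.
Branch on p1: set p1 = True.
From the singleton clause (p4), p4 = True.
Branch on p2: set p2 = False.
From the singleton clause (¬p3), p3 = False.
Every clause now holds.

p1: True, p2: False, p3: False, p4: True, p5: False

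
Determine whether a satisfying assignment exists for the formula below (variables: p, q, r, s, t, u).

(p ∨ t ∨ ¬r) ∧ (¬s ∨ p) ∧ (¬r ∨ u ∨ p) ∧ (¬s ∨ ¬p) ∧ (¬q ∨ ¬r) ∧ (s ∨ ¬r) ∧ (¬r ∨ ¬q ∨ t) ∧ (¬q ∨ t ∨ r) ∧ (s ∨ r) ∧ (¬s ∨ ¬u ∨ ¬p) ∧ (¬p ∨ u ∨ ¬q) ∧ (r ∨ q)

Case s = False:
(¬r) alone gives r = False.
That conflicts with the unit clause (r).
Undo s and try s = True.
(p) alone gives p = True.
That conflicts with the unit clause (¬p).
Neither s = True nor s = False works.
No assignment satisfies every clause.

No, unsatisfiable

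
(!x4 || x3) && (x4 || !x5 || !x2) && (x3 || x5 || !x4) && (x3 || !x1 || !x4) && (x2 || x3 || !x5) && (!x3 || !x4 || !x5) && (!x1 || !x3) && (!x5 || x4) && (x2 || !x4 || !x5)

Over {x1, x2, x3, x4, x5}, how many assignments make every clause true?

8

There are 2^5 = 32 truth assignments over (x1, x2, x3, x4, x5).
Split on x5. With x5 = true, the clauses containing x5 are satisfied and !x5 drops from the rest; 0 of the 2^4 = 16 assignments to the other variables satisfy what remains.
With x5 = false, by the same count on the reduced clause set, 8 assignments work.
Total: 0 + 8 = 8.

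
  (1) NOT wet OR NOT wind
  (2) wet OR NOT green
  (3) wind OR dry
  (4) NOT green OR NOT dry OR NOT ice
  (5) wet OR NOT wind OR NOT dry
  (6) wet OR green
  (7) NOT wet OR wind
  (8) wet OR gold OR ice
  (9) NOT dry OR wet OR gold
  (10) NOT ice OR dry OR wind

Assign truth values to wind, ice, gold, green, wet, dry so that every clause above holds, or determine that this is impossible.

Try wet = false.
From the singleton clause (NOT green), green = false.
Now (green) is unsatisfied and unit — conflict.
Backtrack on wet: now try wet = true.
From the singleton clause (NOT wind), wind = false.
Now (wind) is unsatisfied and unit — conflict.
Either choice for wet ends in contradiction.

UNSATISFIABLE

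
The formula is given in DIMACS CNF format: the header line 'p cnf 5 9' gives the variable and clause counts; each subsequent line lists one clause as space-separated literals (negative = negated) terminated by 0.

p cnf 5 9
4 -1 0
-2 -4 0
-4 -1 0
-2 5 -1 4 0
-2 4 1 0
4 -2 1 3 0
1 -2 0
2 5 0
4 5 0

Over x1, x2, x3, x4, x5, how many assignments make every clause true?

4

There are 2^5 = 32 truth assignments over (x1, x2, x3, x4, x5).
Split on x3. With x3 = True, the clauses containing x3 are satisfied and ¬x3 drops from the rest; 2 of the 2^4 = 16 assignments to the other variables satisfy what remains.
With x3 = False, by the same count on the reduced clause set, 2 assignments work.
Total: 2 + 2 = 4.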